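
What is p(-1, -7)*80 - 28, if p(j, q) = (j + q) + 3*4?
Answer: 292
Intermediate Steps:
p(j, q) = 12 + j + q (p(j, q) = (j + q) + 12 = 12 + j + q)
p(-1, -7)*80 - 28 = (12 - 1 - 7)*80 - 28 = 4*80 - 28 = 320 - 28 = 292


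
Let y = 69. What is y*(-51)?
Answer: -3519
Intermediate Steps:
y*(-51) = 69*(-51) = -3519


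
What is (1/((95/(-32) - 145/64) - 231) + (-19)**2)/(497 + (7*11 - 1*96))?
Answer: 5457895/7226882 ≈ 0.75522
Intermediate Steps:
(1/((95/(-32) - 145/64) - 231) + (-19)**2)/(497 + (7*11 - 1*96)) = (1/((95*(-1/32) - 145*1/64) - 231) + 361)/(497 + (77 - 96)) = (1/((-95/32 - 145/64) - 231) + 361)/(497 - 19) = (1/(-335/64 - 231) + 361)/478 = (1/(-15119/64) + 361)*(1/478) = (-64/15119 + 361)*(1/478) = (5457895/15119)*(1/478) = 5457895/7226882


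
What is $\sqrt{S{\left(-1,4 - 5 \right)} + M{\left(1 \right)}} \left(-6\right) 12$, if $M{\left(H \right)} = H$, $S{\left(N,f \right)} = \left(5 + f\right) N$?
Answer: $- 72 i \sqrt{3} \approx - 124.71 i$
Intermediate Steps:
$S{\left(N,f \right)} = N \left(5 + f\right)$
$\sqrt{S{\left(-1,4 - 5 \right)} + M{\left(1 \right)}} \left(-6\right) 12 = \sqrt{- (5 + \left(4 - 5\right)) + 1} \left(-6\right) 12 = \sqrt{- (5 - 1) + 1} \left(-6\right) 12 = \sqrt{\left(-1\right) 4 + 1} \left(-6\right) 12 = \sqrt{-4 + 1} \left(-6\right) 12 = \sqrt{-3} \left(-6\right) 12 = i \sqrt{3} \left(-6\right) 12 = - 6 i \sqrt{3} \cdot 12 = - 72 i \sqrt{3}$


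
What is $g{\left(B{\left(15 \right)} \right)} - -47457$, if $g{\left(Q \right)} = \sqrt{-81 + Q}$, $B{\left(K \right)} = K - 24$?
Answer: $47457 + 3 i \sqrt{10} \approx 47457.0 + 9.4868 i$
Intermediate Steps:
$B{\left(K \right)} = -24 + K$ ($B{\left(K \right)} = K - 24 = -24 + K$)
$g{\left(B{\left(15 \right)} \right)} - -47457 = \sqrt{-81 + \left(-24 + 15\right)} - -47457 = \sqrt{-81 - 9} + 47457 = \sqrt{-90} + 47457 = 3 i \sqrt{10} + 47457 = 47457 + 3 i \sqrt{10}$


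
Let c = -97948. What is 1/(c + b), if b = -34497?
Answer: -1/132445 ≈ -7.5503e-6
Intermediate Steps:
1/(c + b) = 1/(-97948 - 34497) = 1/(-132445) = -1/132445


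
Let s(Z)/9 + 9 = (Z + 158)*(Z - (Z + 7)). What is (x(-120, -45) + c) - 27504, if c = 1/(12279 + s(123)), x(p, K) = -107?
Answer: -151998556/5505 ≈ -27611.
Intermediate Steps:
s(Z) = -10035 - 63*Z (s(Z) = -81 + 9*((Z + 158)*(Z - (Z + 7))) = -81 + 9*((158 + Z)*(Z - (7 + Z))) = -81 + 9*((158 + Z)*(Z + (-7 - Z))) = -81 + 9*((158 + Z)*(-7)) = -81 + 9*(-1106 - 7*Z) = -81 + (-9954 - 63*Z) = -10035 - 63*Z)
c = -1/5505 (c = 1/(12279 + (-10035 - 63*123)) = 1/(12279 + (-10035 - 7749)) = 1/(12279 - 17784) = 1/(-5505) = -1/5505 ≈ -0.00018165)
(x(-120, -45) + c) - 27504 = (-107 - 1/5505) - 27504 = -589036/5505 - 27504 = -151998556/5505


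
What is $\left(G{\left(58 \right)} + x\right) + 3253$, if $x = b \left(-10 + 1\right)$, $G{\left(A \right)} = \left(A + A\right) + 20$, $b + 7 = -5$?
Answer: $3497$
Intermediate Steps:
$b = -12$ ($b = -7 - 5 = -12$)
$G{\left(A \right)} = 20 + 2 A$ ($G{\left(A \right)} = 2 A + 20 = 20 + 2 A$)
$x = 108$ ($x = - 12 \left(-10 + 1\right) = \left(-12\right) \left(-9\right) = 108$)
$\left(G{\left(58 \right)} + x\right) + 3253 = \left(\left(20 + 2 \cdot 58\right) + 108\right) + 3253 = \left(\left(20 + 116\right) + 108\right) + 3253 = \left(136 + 108\right) + 3253 = 244 + 3253 = 3497$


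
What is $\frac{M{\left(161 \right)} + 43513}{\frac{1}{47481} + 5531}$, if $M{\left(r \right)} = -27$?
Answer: $\frac{1032379383}{131308706} \approx 7.8622$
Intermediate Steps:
$\frac{M{\left(161 \right)} + 43513}{\frac{1}{47481} + 5531} = \frac{-27 + 43513}{\frac{1}{47481} + 5531} = \frac{43486}{\frac{1}{47481} + 5531} = \frac{43486}{\frac{262617412}{47481}} = 43486 \cdot \frac{47481}{262617412} = \frac{1032379383}{131308706}$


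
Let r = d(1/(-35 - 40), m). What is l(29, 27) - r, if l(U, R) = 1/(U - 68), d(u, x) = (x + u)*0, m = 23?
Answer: -1/39 ≈ -0.025641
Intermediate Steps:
d(u, x) = 0 (d(u, x) = (u + x)*0 = 0)
l(U, R) = 1/(-68 + U)
r = 0
l(29, 27) - r = 1/(-68 + 29) - 1*0 = 1/(-39) + 0 = -1/39 + 0 = -1/39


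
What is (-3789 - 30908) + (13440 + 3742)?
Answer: -17515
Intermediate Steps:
(-3789 - 30908) + (13440 + 3742) = -34697 + 17182 = -17515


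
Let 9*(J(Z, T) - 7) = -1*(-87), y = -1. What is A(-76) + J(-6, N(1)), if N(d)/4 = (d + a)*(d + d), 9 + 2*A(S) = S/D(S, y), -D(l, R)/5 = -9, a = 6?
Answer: 1019/90 ≈ 11.322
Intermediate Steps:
D(l, R) = 45 (D(l, R) = -5*(-9) = 45)
A(S) = -9/2 + S/90 (A(S) = -9/2 + (S/45)/2 = -9/2 + S/90)
N(d) = 8*d*(6 + d) (N(d) = 4*((d + 6)*(d + d)) = 4*((6 + d)*(2*d)) = 4*(2*d*(6 + d)) = 8*d*(6 + d))
J(Z, T) = 50/3 (J(Z, T) = 7 + (-1*(-87))/9 = 7 + (⅑)*87 = 7 + 29/3 = 50/3)
A(-76) + J(-6, N(1)) = (-9/2 + (1/90)*(-76)) + 50/3 = (-9/2 - 38/45) + 50/3 = -481/90 + 50/3 = 1019/90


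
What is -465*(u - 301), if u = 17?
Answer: 132060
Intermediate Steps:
-465*(u - 301) = -465*(17 - 301) = -465*(-284) = 132060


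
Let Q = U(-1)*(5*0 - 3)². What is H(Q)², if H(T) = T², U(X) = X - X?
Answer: 0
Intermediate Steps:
U(X) = 0
Q = 0 (Q = 0*(5*0 - 3)² = 0*(0 - 3)² = 0*(-3)² = 0*9 = 0)
H(Q)² = (0²)² = 0² = 0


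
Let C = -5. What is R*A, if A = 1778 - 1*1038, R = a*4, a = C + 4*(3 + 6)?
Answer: 91760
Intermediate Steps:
a = 31 (a = -5 + 4*(3 + 6) = -5 + 4*9 = -5 + 36 = 31)
R = 124 (R = 31*4 = 124)
A = 740 (A = 1778 - 1038 = 740)
R*A = 124*740 = 91760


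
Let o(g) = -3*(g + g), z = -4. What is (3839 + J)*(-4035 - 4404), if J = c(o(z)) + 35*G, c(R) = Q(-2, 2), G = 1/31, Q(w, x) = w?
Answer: -1004089098/31 ≈ -3.2390e+7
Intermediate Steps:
o(g) = -6*g
G = 1/31 ≈ 0.032258
c(R) = -2
J = -27/31 (J = -2 + 35*(1/31) = -2 + 35/31 = -27/31 ≈ -0.87097)
(3839 + J)*(-4035 - 4404) = (3839 - 27/31)*(-4035 - 4404) = (118982/31)*(-8439) = -1004089098/31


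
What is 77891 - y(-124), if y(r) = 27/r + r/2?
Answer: 9666199/124 ≈ 77953.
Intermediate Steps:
y(r) = r/2 + 27/r (y(r) = 27/r + r*(½) = 27/r + r/2 = r/2 + 27/r)
77891 - y(-124) = 77891 - ((½)*(-124) + 27/(-124)) = 77891 - (-62 + 27*(-1/124)) = 77891 - (-62 - 27/124) = 77891 - 1*(-7715/124) = 77891 + 7715/124 = 9666199/124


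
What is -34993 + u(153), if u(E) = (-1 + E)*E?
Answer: -11737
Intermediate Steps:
u(E) = E*(-1 + E)
-34993 + u(153) = -34993 + 153*(-1 + 153) = -34993 + 153*152 = -34993 + 23256 = -11737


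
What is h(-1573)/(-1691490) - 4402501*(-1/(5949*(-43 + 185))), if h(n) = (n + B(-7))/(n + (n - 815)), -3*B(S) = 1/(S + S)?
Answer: 4588378614856193/880424494290852 ≈ 5.2116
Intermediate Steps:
B(S) = -1/(6*S) (B(S) = -1/(3*(S + S)) = -1/(2*S)/3 = -1/(6*S))
h(n) = (1/42 + n)/(-815 + 2*n) (h(n) = (n - ⅙/(-7))/(n + (n - 815)) = (n - ⅙*(-⅐))/(n + (-815 + n)) = (n + 1/42)/(-815 + 2*n) = (1/42 + n)/(-815 + 2*n))
h(-1573)/(-1691490) - 4402501*(-1/(5949*(-43 + 185))) = ((1 + 42*(-1573))/(42*(-815 + 2*(-1573))))/(-1691490) - 4402501*(-1/(5949*(-43 + 185))) = ((1 - 66066)/(42*(-815 - 3146)))*(-1/1691490) - 4402501/(142*(-5949)) = ((1/42)*(-66065)/(-3961))*(-1/1691490) - 4402501/(-844758) = ((1/42)*(-1/3961)*(-66065))*(-1/1691490) - 4402501*(-1/844758) = (66065/166362)*(-1/1691490) + 4402501/844758 = -13213/56279931876 + 4402501/844758 = 4588378614856193/880424494290852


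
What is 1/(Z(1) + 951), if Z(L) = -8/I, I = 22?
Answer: 11/10457 ≈ 0.0010519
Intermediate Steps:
Z(L) = -4/11 (Z(L) = -8/22 = -8*1/22 = -4/11)
1/(Z(1) + 951) = 1/(-4/11 + 951) = 1/(10457/11) = 11/10457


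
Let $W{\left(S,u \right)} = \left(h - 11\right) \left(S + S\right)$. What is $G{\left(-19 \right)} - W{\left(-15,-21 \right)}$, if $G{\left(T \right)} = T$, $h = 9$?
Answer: $-79$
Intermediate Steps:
$W{\left(S,u \right)} = - 4 S$ ($W{\left(S,u \right)} = \left(9 - 11\right) \left(S + S\right) = - 2 \cdot 2 S = - 4 S$)
$G{\left(-19 \right)} - W{\left(-15,-21 \right)} = -19 - \left(-4\right) \left(-15\right) = -19 - 60 = -79$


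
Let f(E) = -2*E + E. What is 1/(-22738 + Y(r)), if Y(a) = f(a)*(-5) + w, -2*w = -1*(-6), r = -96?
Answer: -1/23221 ≈ -4.3064e-5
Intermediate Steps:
f(E) = -E
w = -3 (w = -(-1)*(-6)/2 = -½*6 = -3)
Y(a) = -3 + 5*a (Y(a) = -a*(-5) - 3 = 5*a - 3 = -3 + 5*a)
1/(-22738 + Y(r)) = 1/(-22738 + (-3 + 5*(-96))) = 1/(-22738 + (-3 - 480)) = 1/(-22738 - 483) = 1/(-23221) = -1/23221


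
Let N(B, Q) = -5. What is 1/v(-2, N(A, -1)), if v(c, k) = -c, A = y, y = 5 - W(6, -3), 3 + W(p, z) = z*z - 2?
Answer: 1/2 ≈ 0.50000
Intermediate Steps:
W(p, z) = -5 + z**2 (W(p, z) = -3 + (z*z - 2) = -3 + (z**2 - 2) = -3 + (-2 + z**2) = -5 + z**2)
y = 1 (y = 5 - (-5 + (-3)**2) = 5 - (-5 + 9) = 5 - 1*4 = 5 - 4 = 1)
A = 1
1/v(-2, N(A, -1)) = 1/(-1*(-2)) = 1/2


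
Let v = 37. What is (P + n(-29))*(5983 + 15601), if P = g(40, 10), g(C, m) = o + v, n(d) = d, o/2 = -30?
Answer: -1122368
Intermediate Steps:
o = -60 (o = 2*(-30) = -60)
g(C, m) = -23 (g(C, m) = -60 + 37 = -23)
P = -23
(P + n(-29))*(5983 + 15601) = (-23 - 29)*(5983 + 15601) = -52*21584 = -1122368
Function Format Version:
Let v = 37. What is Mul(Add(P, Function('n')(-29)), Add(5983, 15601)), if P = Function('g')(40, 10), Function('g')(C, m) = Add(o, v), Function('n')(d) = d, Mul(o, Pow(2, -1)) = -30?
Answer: -1122368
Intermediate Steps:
o = -60 (o = Mul(2, -30) = -60)
Function('g')(C, m) = -23 (Function('g')(C, m) = Add(-60, 37) = -23)
P = -23
Mul(Add(P, Function('n')(-29)), Add(5983, 15601)) = Mul(Add(-23, -29), Add(5983, 15601)) = Mul(-52, 21584) = -1122368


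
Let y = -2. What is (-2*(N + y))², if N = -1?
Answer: 36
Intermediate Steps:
(-2*(N + y))² = (-2*(-1 - 2))² = (-2*(-3))² = 6² = 36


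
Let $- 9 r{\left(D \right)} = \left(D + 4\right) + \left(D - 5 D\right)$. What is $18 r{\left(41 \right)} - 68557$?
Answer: $-68319$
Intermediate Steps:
$r{\left(D \right)} = - \frac{4}{9} + \frac{D}{3}$ ($r{\left(D \right)} = - \frac{\left(D + 4\right) + \left(D - 5 D\right)}{9} = - \frac{\left(4 + D\right) - 4 D}{9} = - \frac{4 - 3 D}{9} = - \frac{4}{9} + \frac{D}{3}$)
$18 r{\left(41 \right)} - 68557 = 18 \left(- \frac{4}{9} + \frac{1}{3} \cdot 41\right) - 68557 = 18 \left(- \frac{4}{9} + \frac{41}{3}\right) - 68557 = 18 \cdot \frac{119}{9} - 68557 = 238 - 68557 = -68319$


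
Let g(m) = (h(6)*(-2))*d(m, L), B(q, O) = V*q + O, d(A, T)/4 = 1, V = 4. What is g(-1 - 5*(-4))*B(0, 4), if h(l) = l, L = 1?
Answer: -192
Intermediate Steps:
d(A, T) = 4 (d(A, T) = 4*1 = 4)
B(q, O) = O + 4*q (B(q, O) = 4*q + O = O + 4*q)
g(m) = -48 (g(m) = (6*(-2))*4 = -12*4 = -48)
g(-1 - 5*(-4))*B(0, 4) = -48*(4 + 4*0) = -48*(4 + 0) = -48*4 = -192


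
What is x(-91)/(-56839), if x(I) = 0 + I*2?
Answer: 182/56839 ≈ 0.0032020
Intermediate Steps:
x(I) = 2*I (x(I) = 0 + 2*I = 2*I)
x(-91)/(-56839) = (2*(-91))/(-56839) = -182*(-1/56839) = 182/56839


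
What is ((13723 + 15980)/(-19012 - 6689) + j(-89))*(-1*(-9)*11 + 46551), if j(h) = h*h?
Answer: 3165170124900/8567 ≈ 3.6946e+8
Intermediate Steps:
j(h) = h**2
((13723 + 15980)/(-19012 - 6689) + j(-89))*(-1*(-9)*11 + 46551) = ((13723 + 15980)/(-19012 - 6689) + (-89)**2)*(-1*(-9)*11 + 46551) = (29703/(-25701) + 7921)*(9*11 + 46551) = (29703*(-1/25701) + 7921)*(99 + 46551) = (-9901/8567 + 7921)*46650 = (67849306/8567)*46650 = 3165170124900/8567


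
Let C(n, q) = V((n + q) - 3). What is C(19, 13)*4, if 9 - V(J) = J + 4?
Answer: -96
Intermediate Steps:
V(J) = 5 - J (V(J) = 9 - (J + 4) = 9 - (4 + J) = 9 + (-4 - J) = 5 - J)
C(n, q) = 8 - n - q (C(n, q) = 5 - ((n + q) - 3) = 5 - (-3 + n + q) = 5 + (3 - n - q) = 8 - n - q)
C(19, 13)*4 = (8 - 1*19 - 1*13)*4 = (8 - 19 - 13)*4 = -24*4 = -96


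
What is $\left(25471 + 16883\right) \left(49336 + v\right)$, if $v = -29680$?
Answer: $832510224$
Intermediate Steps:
$\left(25471 + 16883\right) \left(49336 + v\right) = \left(25471 + 16883\right) \left(49336 - 29680\right) = 42354 \cdot 19656 = 832510224$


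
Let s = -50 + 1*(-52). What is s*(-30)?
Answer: 3060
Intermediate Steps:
s = -102 (s = -50 - 52 = -102)
s*(-30) = -102*(-30) = 3060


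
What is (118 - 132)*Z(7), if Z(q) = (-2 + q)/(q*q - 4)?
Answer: -14/9 ≈ -1.5556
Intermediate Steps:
Z(q) = (-2 + q)/(-4 + q²) (Z(q) = (-2 + q)/(q² - 4) = (-2 + q)/(-4 + q²))
(118 - 132)*Z(7) = (118 - 132)/(2 + 7) = -14/9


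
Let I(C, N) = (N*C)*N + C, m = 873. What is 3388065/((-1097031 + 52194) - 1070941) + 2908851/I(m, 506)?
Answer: -250382275218829/157639778469726 ≈ -1.5883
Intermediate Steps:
I(C, N) = C + C*N² (I(C, N) = (C*N)*N + C = C*N² + C = C + C*N²)
3388065/((-1097031 + 52194) - 1070941) + 2908851/I(m, 506) = 3388065/((-1097031 + 52194) - 1070941) + 2908851/((873*(1 + 506²))) = 3388065/(-1044837 - 1070941) + 2908851/((873*(1 + 256036))) = 3388065/(-2115778) + 2908851/((873*256037)) = 3388065*(-1/2115778) + 2908851/223520301 = -3388065/2115778 + 2908851*(1/223520301) = -3388065/2115778 + 969617/74506767 = -250382275218829/157639778469726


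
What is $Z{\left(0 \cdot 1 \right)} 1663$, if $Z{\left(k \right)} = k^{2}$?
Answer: $0$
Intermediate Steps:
$Z{\left(0 \cdot 1 \right)} 1663 = \left(0 \cdot 1\right)^{2} \cdot 1663 = 0^{2} \cdot 1663 = 0 \cdot 1663 = 0$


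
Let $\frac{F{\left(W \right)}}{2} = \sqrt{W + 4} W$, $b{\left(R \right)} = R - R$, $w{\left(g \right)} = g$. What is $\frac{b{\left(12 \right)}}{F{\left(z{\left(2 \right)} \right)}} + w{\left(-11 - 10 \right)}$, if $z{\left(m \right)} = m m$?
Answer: $-21$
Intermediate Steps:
$b{\left(R \right)} = 0$
$z{\left(m \right)} = m^{2}$
$F{\left(W \right)} = 2 W \sqrt{4 + W}$ ($F{\left(W \right)} = 2 \sqrt{W + 4} W = 2 \sqrt{4 + W} W = 2 W \sqrt{4 + W}$)
$\frac{b{\left(12 \right)}}{F{\left(z{\left(2 \right)} \right)}} + w{\left(-11 - 10 \right)} = \frac{0}{2 \cdot 2^{2} \sqrt{4 + 2^{2}}} - 21 = \frac{0}{2 \cdot 4 \sqrt{4 + 4}} - 21 = \frac{0}{2 \cdot 4 \sqrt{8}} - 21 = \frac{0}{2 \cdot 4 \cdot 2 \sqrt{2}} - 21 = \frac{0}{16 \sqrt{2}} - 21 = 0 \frac{\sqrt{2}}{32} - 21 = 0 - 21 = -21$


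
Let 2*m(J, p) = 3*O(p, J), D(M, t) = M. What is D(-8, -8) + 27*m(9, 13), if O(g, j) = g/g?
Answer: 65/2 ≈ 32.500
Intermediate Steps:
O(g, j) = 1
m(J, p) = 3/2 (m(J, p) = (3*1)/2 = (1/2)*3 = 3/2)
D(-8, -8) + 27*m(9, 13) = -8 + 27*(3/2) = -8 + 81/2 = 65/2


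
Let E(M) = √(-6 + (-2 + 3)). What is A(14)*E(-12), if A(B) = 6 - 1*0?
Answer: 6*I*√5 ≈ 13.416*I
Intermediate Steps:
E(M) = I*√5 (E(M) = √(-6 + 1) = √(-5) = I*√5)
A(B) = 6 (A(B) = 6 + 0 = 6)
A(14)*E(-12) = 6*(I*√5) = 6*I*√5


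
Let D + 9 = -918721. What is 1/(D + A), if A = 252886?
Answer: -1/665844 ≈ -1.5019e-6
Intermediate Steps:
D = -918730 (D = -9 - 918721 = -918730)
1/(D + A) = 1/(-918730 + 252886) = 1/(-665844) = -1/665844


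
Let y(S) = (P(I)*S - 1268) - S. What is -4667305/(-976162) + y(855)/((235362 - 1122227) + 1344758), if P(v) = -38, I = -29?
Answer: 2103338393059/446977746666 ≈ 4.7057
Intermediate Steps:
y(S) = -1268 - 39*S (y(S) = (-38*S - 1268) - S = (-1268 - 38*S) - S = -1268 - 39*S)
-4667305/(-976162) + y(855)/((235362 - 1122227) + 1344758) = -4667305/(-976162) + (-1268 - 39*855)/((235362 - 1122227) + 1344758) = -4667305*(-1/976162) + (-1268 - 33345)/(-886865 + 1344758) = 4667305/976162 - 34613/457893 = 2103338393059/446977746666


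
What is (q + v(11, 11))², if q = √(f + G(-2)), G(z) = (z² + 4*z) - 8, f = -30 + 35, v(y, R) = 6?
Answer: (6 + I*√7)² ≈ 29.0 + 31.749*I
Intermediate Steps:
f = 5
G(z) = -8 + z² + 4*z
q = I*√7 (q = √(5 + (-8 + (-2)² + 4*(-2))) = √(5 + (-8 + 4 - 8)) = √(5 - 12) = √(-7) = I*√7 ≈ 2.6458*I)
(q + v(11, 11))² = (I*√7 + 6)² = (6 + I*√7)²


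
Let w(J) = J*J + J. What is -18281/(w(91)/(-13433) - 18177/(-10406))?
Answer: -365055373034/22436087 ≈ -16271.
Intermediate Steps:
w(J) = J + J**2 (w(J) = J**2 + J = J + J**2)
-18281/(w(91)/(-13433) - 18177/(-10406)) = -18281/((91*(1 + 91))/(-13433) - 18177/(-10406)) = -18281/((91*92)*(-1/13433) - 18177*(-1/10406)) = -18281/(8372*(-1/13433) + 18177/10406) = -18281/(-1196/1919 + 18177/10406) = -18281/22436087/19969114 = -18281*19969114/22436087 = -365055373034/22436087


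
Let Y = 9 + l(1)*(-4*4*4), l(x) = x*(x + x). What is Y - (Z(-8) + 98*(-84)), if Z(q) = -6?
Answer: 8119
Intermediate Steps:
l(x) = 2*x² (l(x) = x*(2*x) = 2*x²)
Y = -119 (Y = 9 + (2*1²)*(-4*4*4) = 9 + (2*1)*(-16*4) = 9 + 2*(-64) = 9 - 128 = -119)
Y - (Z(-8) + 98*(-84)) = -119 - (-6 + 98*(-84)) = -119 - (-6 - 8232) = -119 - 1*(-8238) = -119 + 8238 = 8119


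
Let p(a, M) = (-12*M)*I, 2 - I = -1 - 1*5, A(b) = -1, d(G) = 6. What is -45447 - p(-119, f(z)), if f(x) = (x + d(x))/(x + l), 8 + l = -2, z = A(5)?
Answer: -500397/11 ≈ -45491.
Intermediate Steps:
z = -1
l = -10 (l = -8 - 2 = -10)
I = 8 (I = 2 - (-1 - 1*5) = 2 - (-1 - 5) = 2 - 1*(-6) = 2 + 6 = 8)
f(x) = (6 + x)/(-10 + x) (f(x) = (x + 6)/(x - 10) = (6 + x)/(-10 + x))
p(a, M) = -96*M (p(a, M) = -12*M*8 = -96*M)
-45447 - p(-119, f(z)) = -45447 - (-96)*(6 - 1)/(-10 - 1) = -45447 - (-96)*5/(-11) = -45447 - (-96)*(-1/11*5) = -45447 - (-96)*(-5)/11 = -45447 - 1*480/11 = -45447 - 480/11 = -500397/11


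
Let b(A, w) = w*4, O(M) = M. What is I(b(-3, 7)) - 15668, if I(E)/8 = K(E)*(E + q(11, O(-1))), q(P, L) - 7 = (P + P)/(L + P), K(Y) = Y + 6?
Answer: -27748/5 ≈ -5549.6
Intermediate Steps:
K(Y) = 6 + Y
q(P, L) = 7 + 2*P/(L + P) (q(P, L) = 7 + (P + P)/(L + P) = 7 + (2*P)/(L + P) = 7 + 2*P/(L + P))
b(A, w) = 4*w
I(E) = 8*(6 + E)*(46/5 + E) (I(E) = 8*((6 + E)*(E + (7*(-1) + 9*11)/(-1 + 11))) = 8*((6 + E)*(E + (-7 + 99)/10)) = 8*((6 + E)*(E + (⅒)*92)) = 8*((6 + E)*(E + 46/5)) = 8*((6 + E)*(46/5 + E)) = 8*(6 + E)*(46/5 + E))
I(b(-3, 7)) - 15668 = 8*(6 + 4*7)*(46 + 5*(4*7))/5 - 15668 = 8*(6 + 28)*(46 + 5*28)/5 - 15668 = (8/5)*34*(46 + 140) - 15668 = (8/5)*34*186 - 15668 = 50592/5 - 15668 = -27748/5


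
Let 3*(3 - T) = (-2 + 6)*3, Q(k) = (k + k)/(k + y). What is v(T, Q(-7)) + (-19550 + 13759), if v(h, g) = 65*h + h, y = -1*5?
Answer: -5857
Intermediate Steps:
y = -5
Q(k) = 2*k/(-5 + k) (Q(k) = (k + k)/(k - 5) = (2*k)/(-5 + k) = 2*k/(-5 + k))
T = -1 (T = 3 - (-2 + 6)*3/3 = 3 - 4*3/3 = 3 - 1/3*12 = 3 - 4 = -1)
v(h, g) = 66*h
v(T, Q(-7)) + (-19550 + 13759) = 66*(-1) + (-19550 + 13759) = -66 - 5791 = -5857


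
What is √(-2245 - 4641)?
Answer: I*√6886 ≈ 82.982*I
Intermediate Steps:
√(-2245 - 4641) = √(-6886) = I*√6886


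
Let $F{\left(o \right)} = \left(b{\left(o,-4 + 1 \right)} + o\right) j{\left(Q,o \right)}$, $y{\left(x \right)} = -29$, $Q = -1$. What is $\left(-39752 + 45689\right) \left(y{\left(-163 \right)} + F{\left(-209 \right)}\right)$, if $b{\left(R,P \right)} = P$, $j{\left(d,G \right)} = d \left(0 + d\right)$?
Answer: $-1430817$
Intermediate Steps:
$j{\left(d,G \right)} = d^{2}$ ($j{\left(d,G \right)} = d d = d^{2}$)
$F{\left(o \right)} = -3 + o$ ($F{\left(o \right)} = \left(\left(-4 + 1\right) + o\right) \left(-1\right)^{2} = \left(-3 + o\right) 1 = -3 + o$)
$\left(-39752 + 45689\right) \left(y{\left(-163 \right)} + F{\left(-209 \right)}\right) = \left(-39752 + 45689\right) \left(-29 - 212\right) = 5937 \left(-29 - 212\right) = 5937 \left(-241\right) = -1430817$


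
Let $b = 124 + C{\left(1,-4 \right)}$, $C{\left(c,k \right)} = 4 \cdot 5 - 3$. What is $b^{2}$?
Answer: $19881$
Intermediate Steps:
$C{\left(c,k \right)} = 17$ ($C{\left(c,k \right)} = 20 - 3 = 17$)
$b = 141$ ($b = 124 + 17 = 141$)
$b^{2} = 141^{2} = 19881$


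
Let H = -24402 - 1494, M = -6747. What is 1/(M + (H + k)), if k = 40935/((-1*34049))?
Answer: -34049/1111502442 ≈ -3.0633e-5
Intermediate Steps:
H = -25896
k = -40935/34049 (k = 40935/(-34049) = 40935*(-1/34049) = -40935/34049 ≈ -1.2022)
1/(M + (H + k)) = 1/(-6747 + (-25896 - 40935/34049)) = 1/(-6747 - 881773839/34049) = 1/(-1111502442/34049) = -34049/1111502442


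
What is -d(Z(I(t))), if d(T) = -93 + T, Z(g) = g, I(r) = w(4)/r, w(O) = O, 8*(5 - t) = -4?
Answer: 1015/11 ≈ 92.273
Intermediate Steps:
t = 11/2 (t = 5 - 1/8*(-4) = 5 + 1/2 = 11/2 ≈ 5.5000)
I(r) = 4/r
-d(Z(I(t))) = -(-93 + 4/(11/2)) = -(-93 + 4*(2/11)) = -(-93 + 8/11) = -1*(-1015/11) = 1015/11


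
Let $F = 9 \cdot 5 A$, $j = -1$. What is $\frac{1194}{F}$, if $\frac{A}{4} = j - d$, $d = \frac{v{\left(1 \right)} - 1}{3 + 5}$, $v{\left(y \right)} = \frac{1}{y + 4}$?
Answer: $- \frac{199}{27} \approx -7.3704$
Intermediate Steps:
$v{\left(y \right)} = \frac{1}{4 + y}$
$d = - \frac{1}{10}$ ($d = \frac{\frac{1}{4 + 1} - 1}{3 + 5} = \frac{\frac{1}{5} - 1}{8} = \left(\frac{1}{5} - 1\right) \frac{1}{8} = \left(- \frac{4}{5}\right) \frac{1}{8} = - \frac{1}{10} \approx -0.1$)
$A = - \frac{18}{5}$ ($A = 4 \left(-1 - - \frac{1}{10}\right) = 4 \left(-1 + \frac{1}{10}\right) = 4 \left(- \frac{9}{10}\right) = - \frac{18}{5} \approx -3.6$)
$F = -162$ ($F = 9 \cdot 5 \left(- \frac{18}{5}\right) = 45 \left(- \frac{18}{5}\right) = -162$)
$\frac{1194}{F} = \frac{1194}{-162} = 1194 \left(- \frac{1}{162}\right) = - \frac{199}{27}$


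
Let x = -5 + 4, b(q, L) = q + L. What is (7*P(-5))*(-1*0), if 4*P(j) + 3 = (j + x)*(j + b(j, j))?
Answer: 0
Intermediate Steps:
b(q, L) = L + q
x = -1
P(j) = -¾ + 3*j*(-1 + j)/4 (P(j) = -¾ + ((j - 1)*(j + (j + j)))/4 = -¾ + ((-1 + j)*(j + 2*j))/4 = -¾ + ((-1 + j)*(3*j))/4 = -¾ + (3*j*(-1 + j))/4 = -¾ + 3*j*(-1 + j)/4)
(7*P(-5))*(-1*0) = (7*(-¾ - ¾*(-5) + (¾)*(-5)²))*(-1*0) = (7*(-¾ + 15/4 + (¾)*25))*0 = (7*(-¾ + 15/4 + 75/4))*0 = (7*(87/4))*0 = (609/4)*0 = 0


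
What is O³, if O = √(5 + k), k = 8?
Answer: 13*√13 ≈ 46.872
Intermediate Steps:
O = √13 (O = √(5 + 8) = √13 ≈ 3.6056)
O³ = (√13)³ = 13*√13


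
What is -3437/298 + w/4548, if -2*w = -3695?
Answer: -15080921/1355304 ≈ -11.127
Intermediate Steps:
w = 3695/2 (w = -½*(-3695) = 3695/2 ≈ 1847.5)
-3437/298 + w/4548 = -3437/298 + (3695/2)/4548 = -3437*1/298 + (3695/2)*(1/4548) = -3437/298 + 3695/9096 = -15080921/1355304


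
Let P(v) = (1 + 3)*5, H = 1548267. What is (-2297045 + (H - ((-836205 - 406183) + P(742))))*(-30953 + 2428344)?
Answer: 1183328223690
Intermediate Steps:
P(v) = 20 (P(v) = 4*5 = 20)
(-2297045 + (H - ((-836205 - 406183) + P(742))))*(-30953 + 2428344) = (-2297045 + (1548267 - ((-836205 - 406183) + 20)))*(-30953 + 2428344) = (-2297045 + (1548267 - (-1242388 + 20)))*2397391 = (-2297045 + (1548267 - 1*(-1242368)))*2397391 = (-2297045 + (1548267 + 1242368))*2397391 = (-2297045 + 2790635)*2397391 = 493590*2397391 = 1183328223690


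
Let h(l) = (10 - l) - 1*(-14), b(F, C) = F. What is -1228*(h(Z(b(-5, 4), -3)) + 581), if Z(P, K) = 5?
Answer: -736800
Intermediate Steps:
h(l) = 24 - l (h(l) = (10 - l) + 14 = 24 - l)
-1228*(h(Z(b(-5, 4), -3)) + 581) = -1228*((24 - 1*5) + 581) = -1228*((24 - 5) + 581) = -1228*(19 + 581) = -1228*600 = -736800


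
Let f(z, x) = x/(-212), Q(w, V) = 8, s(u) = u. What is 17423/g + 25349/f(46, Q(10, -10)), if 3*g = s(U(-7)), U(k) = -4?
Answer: -2739263/4 ≈ -6.8482e+5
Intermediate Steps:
g = -4/3 (g = (⅓)*(-4) = -4/3 ≈ -1.3333)
f(z, x) = -x/212 (f(z, x) = x*(-1/212) = -x/212)
17423/g + 25349/f(46, Q(10, -10)) = 17423/(-4/3) + 25349/((-1/212*8)) = 17423*(-¾) + 25349/(-2/53) = -52269/4 + 25349*(-53/2) = -52269/4 - 1343497/2 = -2739263/4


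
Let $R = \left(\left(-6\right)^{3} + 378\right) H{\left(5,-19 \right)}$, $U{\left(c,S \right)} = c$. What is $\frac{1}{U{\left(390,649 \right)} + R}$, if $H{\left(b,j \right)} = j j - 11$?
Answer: $\frac{1}{57090} \approx 1.7516 \cdot 10^{-5}$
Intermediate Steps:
$H{\left(b,j \right)} = -11 + j^{2}$ ($H{\left(b,j \right)} = j^{2} - 11 = -11 + j^{2}$)
$R = 56700$ ($R = \left(\left(-6\right)^{3} + 378\right) \left(-11 + \left(-19\right)^{2}\right) = \left(-216 + 378\right) \left(-11 + 361\right) = 162 \cdot 350 = 56700$)
$\frac{1}{U{\left(390,649 \right)} + R} = \frac{1}{390 + 56700} = \frac{1}{57090}$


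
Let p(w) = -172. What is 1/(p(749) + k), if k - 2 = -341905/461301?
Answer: -24279/4145425 ≈ -0.0058568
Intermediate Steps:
k = 30563/24279 (k = 2 - 341905/461301 = 2 - 341905*1/461301 = 2 - 17995/24279 = 30563/24279 ≈ 1.2588)
1/(p(749) + k) = 1/(-172 + 30563/24279) = 1/(-4145425/24279) = -24279/4145425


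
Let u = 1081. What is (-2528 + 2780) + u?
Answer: 1333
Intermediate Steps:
(-2528 + 2780) + u = (-2528 + 2780) + 1081 = 252 + 1081 = 1333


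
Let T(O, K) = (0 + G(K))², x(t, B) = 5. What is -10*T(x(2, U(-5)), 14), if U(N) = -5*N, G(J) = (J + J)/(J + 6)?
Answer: -98/5 ≈ -19.600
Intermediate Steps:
G(J) = 2*J/(6 + J) (G(J) = (2*J)/(6 + J) = 2*J/(6 + J))
T(O, K) = 4*K²/(6 + K)² (T(O, K) = (0 + 2*K/(6 + K))² = (2*K/(6 + K))² = 4*K²/(6 + K)²)
-10*T(x(2, U(-5)), 14) = -40*14²/(6 + 14)² = -40*196/20² = -40*196/400 = -10*49/25 = -98/5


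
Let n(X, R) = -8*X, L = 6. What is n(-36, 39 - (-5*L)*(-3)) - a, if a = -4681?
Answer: 4969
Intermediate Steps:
n(-36, 39 - (-5*L)*(-3)) - a = -8*(-36) - 1*(-4681) = 288 + 4681 = 4969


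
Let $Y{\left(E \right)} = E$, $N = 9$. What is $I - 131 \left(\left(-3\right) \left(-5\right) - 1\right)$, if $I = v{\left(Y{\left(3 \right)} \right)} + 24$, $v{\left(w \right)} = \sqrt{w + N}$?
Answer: $-1810 + 2 \sqrt{3} \approx -1806.5$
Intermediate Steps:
$v{\left(w \right)} = \sqrt{9 + w}$ ($v{\left(w \right)} = \sqrt{w + 9} = \sqrt{9 + w}$)
$I = 24 + 2 \sqrt{3}$ ($I = \sqrt{9 + 3} + 24 = \sqrt{12} + 24 = 2 \sqrt{3} + 24 = 24 + 2 \sqrt{3} \approx 27.464$)
$I - 131 \left(\left(-3\right) \left(-5\right) - 1\right) = \left(24 + 2 \sqrt{3}\right) - 131 \left(\left(-3\right) \left(-5\right) - 1\right) = \left(24 + 2 \sqrt{3}\right) - 131 \left(15 - 1\right) = \left(24 + 2 \sqrt{3}\right) - 1834 = -1810 + 2 \sqrt{3}$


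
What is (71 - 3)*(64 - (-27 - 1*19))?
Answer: 7480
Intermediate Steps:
(71 - 3)*(64 - (-27 - 1*19)) = 68*(64 - (-27 - 19)) = 68*(64 - 1*(-46)) = 68*(64 + 46) = 68*110 = 7480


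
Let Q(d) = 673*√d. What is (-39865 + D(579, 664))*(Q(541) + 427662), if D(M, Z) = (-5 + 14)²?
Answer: -17014105008 - 26774632*√541 ≈ -1.7637e+10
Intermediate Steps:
D(M, Z) = 81 (D(M, Z) = 9² = 81)
(-39865 + D(579, 664))*(Q(541) + 427662) = (-39865 + 81)*(673*√541 + 427662) = -39784*(427662 + 673*√541) = -17014105008 - 26774632*√541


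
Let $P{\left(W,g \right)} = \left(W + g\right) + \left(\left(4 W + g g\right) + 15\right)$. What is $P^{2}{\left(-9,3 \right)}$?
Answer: $324$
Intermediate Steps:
$P{\left(W,g \right)} = 15 + g + g^{2} + 5 W$ ($P{\left(W,g \right)} = \left(W + g\right) + \left(\left(4 W + g^{2}\right) + 15\right) = \left(W + g\right) + \left(\left(g^{2} + 4 W\right) + 15\right) = \left(W + g\right) + \left(15 + g^{2} + 4 W\right) = 15 + g + g^{2} + 5 W$)
$P^{2}{\left(-9,3 \right)} = \left(15 + 3 + 3^{2} + 5 \left(-9\right)\right)^{2} = \left(15 + 3 + 9 - 45\right)^{2} = \left(-18\right)^{2} = 324$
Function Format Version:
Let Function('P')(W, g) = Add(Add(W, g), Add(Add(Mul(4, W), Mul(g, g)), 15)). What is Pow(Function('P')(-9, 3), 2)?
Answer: 324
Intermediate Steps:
Function('P')(W, g) = Add(15, g, Pow(g, 2), Mul(5, W)) (Function('P')(W, g) = Add(Add(W, g), Add(Add(Mul(4, W), Pow(g, 2)), 15)) = Add(Add(W, g), Add(Add(Pow(g, 2), Mul(4, W)), 15)) = Add(Add(W, g), Add(15, Pow(g, 2), Mul(4, W))) = Add(15, g, Pow(g, 2), Mul(5, W)))
Pow(Function('P')(-9, 3), 2) = Pow(Add(15, 3, Pow(3, 2), Mul(5, -9)), 2) = Pow(Add(15, 3, 9, -45), 2) = Pow(-18, 2) = 324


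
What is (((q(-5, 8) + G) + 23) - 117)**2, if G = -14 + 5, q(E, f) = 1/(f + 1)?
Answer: 857476/81 ≈ 10586.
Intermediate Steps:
q(E, f) = 1/(1 + f)
G = -9
(((q(-5, 8) + G) + 23) - 117)**2 = (((1/(1 + 8) - 9) + 23) - 117)**2 = (((1/9 - 9) + 23) - 117)**2 = ((-80/9 + 23) - 117)**2 = (127/9 - 117)**2 = (-926/9)**2 = 857476/81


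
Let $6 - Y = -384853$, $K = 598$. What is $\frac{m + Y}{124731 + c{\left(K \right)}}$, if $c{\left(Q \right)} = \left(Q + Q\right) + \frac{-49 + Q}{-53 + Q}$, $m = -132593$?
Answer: $\frac{68742485}{34315382} \approx 2.0033$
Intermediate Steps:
$Y = 384859$ ($Y = 6 - -384853 = 6 + 384853 = 384859$)
$c{\left(Q \right)} = 2 Q + \frac{-49 + Q}{-53 + Q}$
$\frac{m + Y}{124731 + c{\left(K \right)}} = \frac{-132593 + 384859}{124731 + \frac{-49 - 62790 + 2 \cdot 598^{2}}{-53 + 598}} = \frac{252266}{124731 + \frac{-49 - 62790 + 2 \cdot 357604}{545}} = \frac{252266}{124731 + \frac{-49 - 62790 + 715208}{545}} = \frac{252266}{124731 + \frac{1}{545} \cdot 652369} = \frac{252266}{124731 + \frac{652369}{545}} = \frac{252266}{\frac{68630764}{545}} = 252266 \cdot \frac{545}{68630764} = \frac{68742485}{34315382}$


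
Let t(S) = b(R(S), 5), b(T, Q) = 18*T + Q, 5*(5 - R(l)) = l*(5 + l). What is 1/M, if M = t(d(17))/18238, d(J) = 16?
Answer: -91190/5573 ≈ -16.363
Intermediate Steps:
R(l) = 5 - l*(5 + l)/5
b(T, Q) = Q + 18*T
t(S) = 95 - 18*S - 18*S²/5 (t(S) = 5 + 18*(5 - S - S²/5) = 5 + (90 - 18*S - 18*S²/5) = 95 - 18*S - 18*S²/5)
M = -5573/91190 (M = (95 - 18*16 - 18/5*16²)/18238 = (95 - 288 - 18/5*256)*(1/18238) = (95 - 288 - 4608/5)*(1/18238) = -5573/5*1/18238 = -5573/91190 ≈ -0.061114)
1/M = 1/(-5573/91190) = -91190/5573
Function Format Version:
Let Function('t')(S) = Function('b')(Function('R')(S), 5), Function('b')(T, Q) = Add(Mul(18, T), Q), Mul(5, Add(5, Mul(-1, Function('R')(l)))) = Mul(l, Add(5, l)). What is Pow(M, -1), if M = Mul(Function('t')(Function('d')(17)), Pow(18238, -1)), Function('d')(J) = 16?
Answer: Rational(-91190, 5573) ≈ -16.363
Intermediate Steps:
Function('R')(l) = Add(5, Mul(Rational(-1, 5), l, Add(5, l))) (Function('R')(l) = Add(5, Mul(Rational(-1, 5), Mul(l, Add(5, l)))) = Add(5, Mul(Rational(-1, 5), l, Add(5, l))))
Function('b')(T, Q) = Add(Q, Mul(18, T))
Function('t')(S) = Add(95, Mul(-18, S), Mul(Rational(-18, 5), Pow(S, 2))) (Function('t')(S) = Add(5, Mul(18, Add(5, Mul(-1, S), Mul(Rational(-1, 5), Pow(S, 2))))) = Add(5, Add(90, Mul(-18, S), Mul(Rational(-18, 5), Pow(S, 2)))) = Add(95, Mul(-18, S), Mul(Rational(-18, 5), Pow(S, 2))))
M = Rational(-5573, 91190) (M = Mul(Add(95, Mul(-18, 16), Mul(Rational(-18, 5), Pow(16, 2))), Pow(18238, -1)) = Mul(Add(95, -288, Mul(Rational(-18, 5), 256)), Rational(1, 18238)) = Mul(Add(95, -288, Rational(-4608, 5)), Rational(1, 18238)) = Mul(Rational(-5573, 5), Rational(1, 18238)) = Rational(-5573, 91190) ≈ -0.061114)
Pow(M, -1) = Pow(Rational(-5573, 91190), -1) = Rational(-91190, 5573)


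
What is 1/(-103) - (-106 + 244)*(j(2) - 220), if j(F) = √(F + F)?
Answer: 3098651/103 ≈ 30084.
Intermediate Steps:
j(F) = √2*√F (j(F) = √(2*F) = √2*√F)
1/(-103) - (-106 + 244)*(j(2) - 220) = 1/(-103) - (-106 + 244)*(√2*√2 - 220) = -1/103 - 138*(2 - 220) = -1/103 - 138*(-218) = -1/103 - 1*(-30084) = -1/103 + 30084 = 3098651/103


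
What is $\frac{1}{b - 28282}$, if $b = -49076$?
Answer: $- \frac{1}{77358} \approx -1.2927 \cdot 10^{-5}$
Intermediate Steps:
$\frac{1}{b - 28282} = \frac{1}{-49076 - 28282} = \frac{1}{-77358} = - \frac{1}{77358}$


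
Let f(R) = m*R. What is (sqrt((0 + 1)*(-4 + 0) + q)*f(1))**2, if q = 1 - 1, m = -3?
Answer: -36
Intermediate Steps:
f(R) = -3*R
q = 0
(sqrt((0 + 1)*(-4 + 0) + q)*f(1))**2 = (sqrt((0 + 1)*(-4 + 0) + 0)*(-3*1))**2 = (sqrt(1*(-4) + 0)*(-3))**2 = (sqrt(-4 + 0)*(-3))**2 = (sqrt(-4)*(-3))**2 = ((2*I)*(-3))**2 = (-6*I)**2 = -36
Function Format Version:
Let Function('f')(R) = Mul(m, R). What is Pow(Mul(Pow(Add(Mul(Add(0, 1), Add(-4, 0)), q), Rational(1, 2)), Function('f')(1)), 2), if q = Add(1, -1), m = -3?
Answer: -36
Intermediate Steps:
Function('f')(R) = Mul(-3, R)
q = 0
Pow(Mul(Pow(Add(Mul(Add(0, 1), Add(-4, 0)), q), Rational(1, 2)), Function('f')(1)), 2) = Pow(Mul(Pow(Add(Mul(Add(0, 1), Add(-4, 0)), 0), Rational(1, 2)), Mul(-3, 1)), 2) = Pow(Mul(Pow(Add(Mul(1, -4), 0), Rational(1, 2)), -3), 2) = Pow(Mul(Pow(Add(-4, 0), Rational(1, 2)), -3), 2) = Pow(Mul(Pow(-4, Rational(1, 2)), -3), 2) = Pow(Mul(Mul(2, I), -3), 2) = Pow(Mul(-6, I), 2) = -36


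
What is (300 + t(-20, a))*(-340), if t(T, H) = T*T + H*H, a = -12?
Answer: -286960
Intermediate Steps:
t(T, H) = H**2 + T**2 (t(T, H) = T**2 + H**2 = H**2 + T**2)
(300 + t(-20, a))*(-340) = (300 + ((-12)**2 + (-20)**2))*(-340) = (300 + (144 + 400))*(-340) = (300 + 544)*(-340) = 844*(-340) = -286960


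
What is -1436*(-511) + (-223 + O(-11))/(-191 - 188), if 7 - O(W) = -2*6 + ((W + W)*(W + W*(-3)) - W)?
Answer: 278108415/379 ≈ 7.3380e+5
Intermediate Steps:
O(W) = 19 + W + 4*W² (O(W) = 7 - (-2*6 + ((W + W)*(W + W*(-3)) - W)) = 7 - (-12 + ((2*W)*(W - 3*W) - W)) = 7 - (-12 + ((2*W)*(-2*W) - W)) = 7 - (-12 + (-4*W² - W)) = 7 - (-12 + (-W - 4*W²)) = 7 - (-12 - W - 4*W²) = 7 + (12 + W + 4*W²) = 19 + W + 4*W²)
-1436*(-511) + (-223 + O(-11))/(-191 - 188) = -1436*(-511) + (-223 + (19 - 11 + 4*(-11)²))/(-191 - 188) = 733796 + (-223 + (19 - 11 + 4*121))/(-379) = 733796 + (-223 + (19 - 11 + 484))*(-1/379) = 733796 + (-223 + 492)*(-1/379) = 733796 + 269*(-1/379) = 733796 - 269/379 = 278108415/379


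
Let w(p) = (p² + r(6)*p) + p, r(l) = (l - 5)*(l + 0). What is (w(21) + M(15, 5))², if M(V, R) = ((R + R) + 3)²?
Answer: 573049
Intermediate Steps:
M(V, R) = (3 + 2*R)² (M(V, R) = (2*R + 3)² = (3 + 2*R)²)
r(l) = l*(-5 + l) (r(l) = (-5 + l)*l = l*(-5 + l))
w(p) = p² + 7*p (w(p) = (p² + (6*(-5 + 6))*p) + p = (p² + (6*1)*p) + p = (p² + 6*p) + p = p² + 7*p)
(w(21) + M(15, 5))² = (21*(7 + 21) + (3 + 2*5)²)² = (21*28 + (3 + 10)²)² = (588 + 13²)² = (588 + 169)² = 757² = 573049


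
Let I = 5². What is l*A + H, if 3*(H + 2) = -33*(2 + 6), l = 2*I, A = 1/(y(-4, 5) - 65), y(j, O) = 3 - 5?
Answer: -6080/67 ≈ -90.746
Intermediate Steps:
y(j, O) = -2
I = 25
A = -1/67 (A = 1/(-2 - 65) = 1/(-67) = -1/67 ≈ -0.014925)
l = 50 (l = 2*25 = 50)
H = -90 (H = -2 + (-33*(2 + 6))/3 = -2 + (-33*8)/3 = -2 + (⅓)*(-264) = -2 - 88 = -90)
l*A + H = 50*(-1/67) - 90 = -50/67 - 90 = -6080/67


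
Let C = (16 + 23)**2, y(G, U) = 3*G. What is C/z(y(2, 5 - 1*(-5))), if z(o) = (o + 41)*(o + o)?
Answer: 507/188 ≈ 2.6968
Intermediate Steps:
C = 1521 (C = 39**2 = 1521)
z(o) = 2*o*(41 + o) (z(o) = (41 + o)*(2*o) = 2*o*(41 + o))
C/z(y(2, 5 - 1*(-5))) = 1521/((2*(3*2)*(41 + 3*2))) = 1521/((2*6*(41 + 6))) = 1521/((2*6*47)) = 1521/564 = 1521*(1/564) = 507/188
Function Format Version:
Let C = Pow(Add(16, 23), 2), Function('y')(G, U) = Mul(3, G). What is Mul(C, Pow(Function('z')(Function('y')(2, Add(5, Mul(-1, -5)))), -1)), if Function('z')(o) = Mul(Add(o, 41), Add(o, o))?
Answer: Rational(507, 188) ≈ 2.6968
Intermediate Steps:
C = 1521 (C = Pow(39, 2) = 1521)
Function('z')(o) = Mul(2, o, Add(41, o)) (Function('z')(o) = Mul(Add(41, o), Mul(2, o)) = Mul(2, o, Add(41, o)))
Mul(C, Pow(Function('z')(Function('y')(2, Add(5, Mul(-1, -5)))), -1)) = Mul(1521, Pow(Mul(2, Mul(3, 2), Add(41, Mul(3, 2))), -1)) = Mul(1521, Pow(Mul(2, 6, Add(41, 6)), -1)) = Mul(1521, Pow(Mul(2, 6, 47), -1)) = Mul(1521, Pow(564, -1)) = Mul(1521, Rational(1, 564)) = Rational(507, 188)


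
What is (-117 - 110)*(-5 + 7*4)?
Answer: -5221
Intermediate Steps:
(-117 - 110)*(-5 + 7*4) = -227*(-5 + 28) = -227*23 = -5221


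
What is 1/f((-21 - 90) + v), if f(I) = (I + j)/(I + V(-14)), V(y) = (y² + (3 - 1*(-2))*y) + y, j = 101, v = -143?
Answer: 142/153 ≈ 0.92810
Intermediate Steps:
V(y) = y² + 6*y (V(y) = (y² + (3 + 2)*y) + y = (y² + 5*y) + y = y² + 6*y)
f(I) = (101 + I)/(112 + I) (f(I) = (I + 101)/(I - 14*(6 - 14)) = (101 + I)/(I - 14*(-8)) = (101 + I)/(I + 112) = (101 + I)/(112 + I))
1/f((-21 - 90) + v) = 1/((101 + ((-21 - 90) - 143))/(112 + ((-21 - 90) - 143))) = 1/((101 + (-111 - 143))/(112 + (-111 - 143))) = 1/((101 - 254)/(112 - 254)) = 1/(-153/(-142)) = 1/(-1/142*(-153)) = 1/(153/142) = 142/153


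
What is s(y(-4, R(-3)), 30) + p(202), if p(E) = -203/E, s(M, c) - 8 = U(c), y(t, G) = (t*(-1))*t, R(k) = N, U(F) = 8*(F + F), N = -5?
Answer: 98373/202 ≈ 487.00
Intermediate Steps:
U(F) = 16*F (U(F) = 8*(2*F) = 16*F)
R(k) = -5
y(t, G) = -t**2 (y(t, G) = (-t)*t = -t**2)
s(M, c) = 8 + 16*c
s(y(-4, R(-3)), 30) + p(202) = (8 + 16*30) - 203/202 = (8 + 480) - 203*1/202 = 488 - 203/202 = 98373/202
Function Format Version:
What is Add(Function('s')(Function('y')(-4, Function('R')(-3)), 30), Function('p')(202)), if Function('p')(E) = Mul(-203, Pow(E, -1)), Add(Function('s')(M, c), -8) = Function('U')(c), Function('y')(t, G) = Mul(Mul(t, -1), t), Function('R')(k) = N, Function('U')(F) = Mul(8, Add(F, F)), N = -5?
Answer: Rational(98373, 202) ≈ 487.00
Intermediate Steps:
Function('U')(F) = Mul(16, F) (Function('U')(F) = Mul(8, Mul(2, F)) = Mul(16, F))
Function('R')(k) = -5
Function('y')(t, G) = Mul(-1, Pow(t, 2)) (Function('y')(t, G) = Mul(Mul(-1, t), t) = Mul(-1, Pow(t, 2)))
Function('s')(M, c) = Add(8, Mul(16, c))
Add(Function('s')(Function('y')(-4, Function('R')(-3)), 30), Function('p')(202)) = Add(Add(8, Mul(16, 30)), Mul(-203, Pow(202, -1))) = Add(Add(8, 480), Mul(-203, Rational(1, 202))) = Add(488, Rational(-203, 202)) = Rational(98373, 202)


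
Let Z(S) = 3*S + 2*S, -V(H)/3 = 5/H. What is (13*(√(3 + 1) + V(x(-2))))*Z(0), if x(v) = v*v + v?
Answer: 0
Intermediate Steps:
x(v) = v + v² (x(v) = v² + v = v + v²)
V(H) = -15/H
Z(S) = 5*S
(13*(√(3 + 1) + V(x(-2))))*Z(0) = (13*(√(3 + 1) - 15*(-1/(2*(1 - 2)))))*(5*0) = (13*(√4 - 15/((-2*(-1)))))*0 = (13*(2 - 15/2))*0 = (13*(-11/2))*0 = -143/2*0 = 0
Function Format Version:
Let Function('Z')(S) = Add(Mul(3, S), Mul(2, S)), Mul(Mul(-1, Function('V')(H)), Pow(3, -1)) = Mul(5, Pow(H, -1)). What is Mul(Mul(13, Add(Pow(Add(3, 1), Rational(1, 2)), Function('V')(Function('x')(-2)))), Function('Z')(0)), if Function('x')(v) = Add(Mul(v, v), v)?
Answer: 0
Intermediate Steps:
Function('x')(v) = Add(v, Pow(v, 2)) (Function('x')(v) = Add(Pow(v, 2), v) = Add(v, Pow(v, 2)))
Function('V')(H) = Mul(-15, Pow(H, -1)) (Function('V')(H) = Mul(-3, Mul(5, Pow(H, -1))) = Mul(-15, Pow(H, -1)))
Function('Z')(S) = Mul(5, S)
Mul(Mul(13, Add(Pow(Add(3, 1), Rational(1, 2)), Function('V')(Function('x')(-2)))), Function('Z')(0)) = Mul(Mul(13, Add(Pow(Add(3, 1), Rational(1, 2)), Mul(-15, Pow(Mul(-2, Add(1, -2)), -1)))), Mul(5, 0)) = Mul(Mul(13, Add(Pow(4, Rational(1, 2)), Mul(-15, Pow(Mul(-2, -1), -1)))), 0) = Mul(Mul(13, Add(2, Mul(-15, Pow(2, -1)))), 0) = Mul(Mul(13, Add(2, Mul(-15, Rational(1, 2)))), 0) = Mul(Mul(13, Add(2, Rational(-15, 2))), 0) = Mul(Mul(13, Rational(-11, 2)), 0) = Mul(Rational(-143, 2), 0) = 0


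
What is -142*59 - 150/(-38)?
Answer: -159107/19 ≈ -8374.0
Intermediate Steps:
-142*59 - 150/(-38) = -8378 - 150*(-1/38) = -8378 + 75/19 = -159107/19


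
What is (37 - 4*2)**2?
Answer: 841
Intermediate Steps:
(37 - 4*2)**2 = (37 - 8)**2 = 29**2 = 841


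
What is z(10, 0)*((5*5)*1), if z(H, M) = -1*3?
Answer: -75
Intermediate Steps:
z(H, M) = -3
z(10, 0)*((5*5)*1) = -3*5*5 = -75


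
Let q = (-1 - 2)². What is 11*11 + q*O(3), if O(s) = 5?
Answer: 166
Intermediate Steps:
q = 9 (q = (-3)² = 9)
11*11 + q*O(3) = 11*11 + 9*5 = 121 + 45 = 166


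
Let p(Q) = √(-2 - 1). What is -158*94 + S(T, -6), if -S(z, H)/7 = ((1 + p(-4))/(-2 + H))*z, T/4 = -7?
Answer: -29753/2 - 49*I*√3/2 ≈ -14877.0 - 42.435*I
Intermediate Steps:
T = -28 (T = 4*(-7) = -28)
p(Q) = I*√3 (p(Q) = √(-3) = I*√3)
S(z, H) = -7*z*(1 + I*√3)/(-2 + H) (S(z, H) = -7*(1 + I*√3)/(-2 + H)*z = -7*z*(1 + I*√3)/(-2 + H))
-158*94 + S(T, -6) = -158*94 - 7*(-28)*(1 + I*√3)/(-2 - 6) = -14852 - 7*(-28)*(1 + I*√3)/(-8) = -14852 - 7*(-28)*(-⅛)*(1 + I*√3) = -14852 + (-49/2 - 49*I*√3/2) = -29753/2 - 49*I*√3/2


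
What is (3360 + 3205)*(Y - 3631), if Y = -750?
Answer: -28761265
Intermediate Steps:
(3360 + 3205)*(Y - 3631) = (3360 + 3205)*(-750 - 3631) = 6565*(-4381) = -28761265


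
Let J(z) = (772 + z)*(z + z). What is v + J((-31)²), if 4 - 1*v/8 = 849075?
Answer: -3461742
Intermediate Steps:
J(z) = 2*z*(772 + z) (J(z) = (772 + z)*(2*z) = 2*z*(772 + z))
v = -6792568 (v = 32 - 8*849075 = 32 - 6792600 = -6792568)
v + J((-31)²) = -6792568 + 2*(-31)²*(772 + (-31)²) = -6792568 + 2*961*(772 + 961) = -6792568 + 2*961*1733 = -6792568 + 3330826 = -3461742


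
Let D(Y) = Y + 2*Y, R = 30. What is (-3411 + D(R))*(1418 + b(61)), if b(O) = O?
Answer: -4911759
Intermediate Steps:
D(Y) = 3*Y
(-3411 + D(R))*(1418 + b(61)) = (-3411 + 3*30)*(1418 + 61) = (-3411 + 90)*1479 = -3321*1479 = -4911759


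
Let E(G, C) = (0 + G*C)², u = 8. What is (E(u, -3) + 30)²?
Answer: 367236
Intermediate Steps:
E(G, C) = C²*G² (E(G, C) = (0 + C*G)² = (C*G)² = C²*G²)
(E(u, -3) + 30)² = ((-3)²*8² + 30)² = (9*64 + 30)² = (576 + 30)² = 606² = 367236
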